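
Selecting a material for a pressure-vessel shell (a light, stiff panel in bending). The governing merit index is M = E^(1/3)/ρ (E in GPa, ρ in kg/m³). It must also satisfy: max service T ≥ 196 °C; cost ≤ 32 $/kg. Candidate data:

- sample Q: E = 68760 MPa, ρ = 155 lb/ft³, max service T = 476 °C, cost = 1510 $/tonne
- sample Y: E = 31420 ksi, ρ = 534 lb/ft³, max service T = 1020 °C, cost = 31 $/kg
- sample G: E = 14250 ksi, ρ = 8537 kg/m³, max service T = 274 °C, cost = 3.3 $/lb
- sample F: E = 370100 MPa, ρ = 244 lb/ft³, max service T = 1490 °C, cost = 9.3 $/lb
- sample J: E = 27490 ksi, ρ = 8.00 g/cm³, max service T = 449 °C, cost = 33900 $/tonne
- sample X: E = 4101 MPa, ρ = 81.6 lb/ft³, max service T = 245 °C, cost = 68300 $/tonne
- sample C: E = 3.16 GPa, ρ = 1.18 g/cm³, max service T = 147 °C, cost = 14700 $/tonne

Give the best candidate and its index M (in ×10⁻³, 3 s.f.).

Screen on constraints: max service T ≥ 196 °C; cost ≤ 32 $/kg. Survivors: sample Q, sample Y, sample G, sample F.
In SI units:
  sample Q: E = 68.76 GPa, ρ = 2483 kg/m³
  sample Y: E = 216.6 GPa, ρ = 8554 kg/m³
  sample G: E = 98.25 GPa, ρ = 8537 kg/m³
  sample F: E = 370.1 GPa, ρ = 3909 kg/m³
  sample F: M = 1.84×10⁻³
  sample Q: M = 1.65×10⁻³
  sample Y: M = 0.702×10⁻³
  sample G: M = 0.541×10⁻³
Sample F ranks first.

sample F, M = 1.84×10⁻³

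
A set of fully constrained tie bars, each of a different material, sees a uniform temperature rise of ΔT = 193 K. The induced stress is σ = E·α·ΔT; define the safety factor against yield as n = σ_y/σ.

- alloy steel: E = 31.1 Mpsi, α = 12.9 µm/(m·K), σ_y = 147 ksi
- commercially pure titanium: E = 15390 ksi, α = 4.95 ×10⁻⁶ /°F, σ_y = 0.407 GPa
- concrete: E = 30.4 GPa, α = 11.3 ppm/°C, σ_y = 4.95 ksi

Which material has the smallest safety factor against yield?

Converting E to GPa, α to ×10⁻⁶/K, σ_y to MPa, then σ and n for each:
  alloy steel: E = 214.4, α = 12.9, σ_y = 1014 → σ = 534 MPa, n = 1.90
  commercially pure titanium: E = 106.1, α = 8.91, σ_y = 407.0 → σ = 182 MPa, n = 2.23
  concrete: E = 30.40, α = 11.3, σ_y = 34.13 → σ = 66.3 MPa, n = 0.515
Smallest n: concrete with n = 0.515.

concrete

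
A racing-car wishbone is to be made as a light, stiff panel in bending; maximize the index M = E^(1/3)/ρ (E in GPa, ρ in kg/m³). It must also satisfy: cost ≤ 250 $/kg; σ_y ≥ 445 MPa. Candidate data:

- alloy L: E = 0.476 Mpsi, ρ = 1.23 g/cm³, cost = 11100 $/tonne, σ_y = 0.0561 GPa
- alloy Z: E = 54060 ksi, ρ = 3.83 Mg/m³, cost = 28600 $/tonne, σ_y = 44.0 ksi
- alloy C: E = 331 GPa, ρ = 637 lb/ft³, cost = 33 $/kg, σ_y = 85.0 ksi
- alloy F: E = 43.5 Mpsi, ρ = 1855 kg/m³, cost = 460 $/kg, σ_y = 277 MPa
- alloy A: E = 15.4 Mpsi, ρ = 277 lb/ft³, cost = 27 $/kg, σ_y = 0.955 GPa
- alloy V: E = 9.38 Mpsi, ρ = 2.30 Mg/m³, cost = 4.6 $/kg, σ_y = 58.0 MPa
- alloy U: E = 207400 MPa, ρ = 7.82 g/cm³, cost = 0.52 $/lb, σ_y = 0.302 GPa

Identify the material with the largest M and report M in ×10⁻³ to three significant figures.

alloy A, M = 1.07×10⁻³

Screen on constraints: cost ≤ 250 $/kg; σ_y ≥ 445 MPa. Survivors: alloy C, alloy A.
Putting every candidate on a common basis:
  alloy C: E = 331.0 GPa, ρ = 10200 kg/m³
  alloy A: E = 106.2 GPa, ρ = 4437 kg/m³
  alloy A: M = 1.07×10⁻³
  alloy C: M = 0.678×10⁻³
Alloy A ranks first.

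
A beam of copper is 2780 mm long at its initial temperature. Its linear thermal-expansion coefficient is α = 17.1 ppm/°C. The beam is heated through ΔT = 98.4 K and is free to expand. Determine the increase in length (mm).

4.68 mm

ΔL = α·L₀·ΔT = 17.1×10⁻⁶ × 2780 mm × 98.40 K = 4.68 mm.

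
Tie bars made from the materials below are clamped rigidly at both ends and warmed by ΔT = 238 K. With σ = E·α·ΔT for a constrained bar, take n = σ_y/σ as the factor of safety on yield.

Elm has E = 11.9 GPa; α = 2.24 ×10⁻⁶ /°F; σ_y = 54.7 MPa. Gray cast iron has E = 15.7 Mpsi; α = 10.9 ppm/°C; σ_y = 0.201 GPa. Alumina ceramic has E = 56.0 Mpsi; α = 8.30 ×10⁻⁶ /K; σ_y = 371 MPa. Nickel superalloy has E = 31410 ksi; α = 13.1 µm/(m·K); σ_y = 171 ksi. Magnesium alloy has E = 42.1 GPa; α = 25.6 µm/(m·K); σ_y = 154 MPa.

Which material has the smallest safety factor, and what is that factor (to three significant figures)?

With everything in SI (GPa, ×10⁻⁶/K, MPa):
  elm: E = 11.90, α = 4.03, σ_y = 54.70 → σ = 11.4 MPa, n = 4.79
  gray cast iron: E = 108.2, α = 10.9, σ_y = 201.0 → σ = 281 MPa, n = 0.716
  alumina ceramic: E = 386.1, α = 8.30, σ_y = 371.0 → σ = 763 MPa, n = 0.486
  nickel superalloy: E = 216.6, α = 13.1, σ_y = 1179 → σ = 675 MPa, n = 1.75
  magnesium alloy: E = 42.10, α = 25.6, σ_y = 154.0 → σ = 257 MPa, n = 0.600
Alumina ceramic has the lowest safety factor, n = 0.486.

alumina ceramic, n = 0.486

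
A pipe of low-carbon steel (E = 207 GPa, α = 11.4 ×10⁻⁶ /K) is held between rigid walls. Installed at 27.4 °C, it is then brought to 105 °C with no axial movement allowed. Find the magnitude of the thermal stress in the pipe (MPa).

183 MPa

ΔT = 77.60 K. Constrained thermal stress σ = E·α·ΔT = 207.0×10³ MPa × 11.4×10⁻⁶ × 77.60 = 183 MPa (compressive).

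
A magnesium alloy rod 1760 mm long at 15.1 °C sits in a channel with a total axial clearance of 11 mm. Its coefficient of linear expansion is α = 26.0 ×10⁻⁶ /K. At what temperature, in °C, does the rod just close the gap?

α·L₀·ΔT = 11.0 mm ⇒ ΔT = 11.0 / (26.0×10⁻⁶ × 1760.0) = 240.4 K.
T = 15.1 + 240.4 = 255.5 °C.

255 °C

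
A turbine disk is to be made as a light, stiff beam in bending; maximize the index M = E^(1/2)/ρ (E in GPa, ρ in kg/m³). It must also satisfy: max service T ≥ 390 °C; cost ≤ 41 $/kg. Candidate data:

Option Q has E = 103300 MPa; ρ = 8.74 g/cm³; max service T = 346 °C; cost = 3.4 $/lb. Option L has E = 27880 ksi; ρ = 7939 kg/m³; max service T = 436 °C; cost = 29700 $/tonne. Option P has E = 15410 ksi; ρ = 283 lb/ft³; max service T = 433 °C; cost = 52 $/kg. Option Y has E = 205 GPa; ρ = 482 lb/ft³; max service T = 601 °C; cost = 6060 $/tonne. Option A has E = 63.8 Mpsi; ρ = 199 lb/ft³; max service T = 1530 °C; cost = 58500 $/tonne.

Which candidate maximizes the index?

option Y

Screen on constraints: max service T ≥ 390 °C; cost ≤ 41 $/kg. Survivors: option L, option Y.
Normalizing units and computing the index:
  option L: E = 192.2 GPa, ρ = 7939 kg/m³
  option Y: E = 205.0 GPa, ρ = 7721 kg/m³
  option Y: M = 1.85×10⁻³
  option L: M = 1.75×10⁻³
Highest index: option Y.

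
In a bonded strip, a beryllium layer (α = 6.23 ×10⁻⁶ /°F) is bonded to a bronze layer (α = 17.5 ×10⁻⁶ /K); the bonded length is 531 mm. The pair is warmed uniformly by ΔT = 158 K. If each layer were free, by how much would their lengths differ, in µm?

beryllium: α = 6.23×10⁻⁶/°F × 9/5 = 11.2×10⁻⁶/K.
Δα = |11.2 − 17.5|×10⁻⁶/K = 6.29×10⁻⁶/K.
ΔL_mismatch = Δα·L·ΔT = 6.29×10⁻⁶ × 531.0 mm × 158.0 K = 527 µm.

527 µm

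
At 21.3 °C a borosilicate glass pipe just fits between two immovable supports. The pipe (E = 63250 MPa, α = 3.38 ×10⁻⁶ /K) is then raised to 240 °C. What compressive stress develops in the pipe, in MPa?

E = 63250 MPa = 63.25 GPa.
ΔT = 218.7 K. Constrained thermal stress σ = E·α·ΔT = 63.25×10³ MPa × 3.38×10⁻⁶ × 218.7 = 46.8 MPa (compressive).

46.8 MPa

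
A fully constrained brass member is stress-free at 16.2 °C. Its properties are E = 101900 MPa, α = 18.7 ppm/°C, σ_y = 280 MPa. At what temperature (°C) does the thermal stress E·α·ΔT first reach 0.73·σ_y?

123 °C

E = 101900 MPa = 101.9 GPa.
E·α·ΔT = 204.4 MPa ⇒ ΔT = 204.4 / (101.9×10³ × 18.7×10⁻⁶) = 107.3 K.
T = 16.2 + 107.3 = 123.5 °C.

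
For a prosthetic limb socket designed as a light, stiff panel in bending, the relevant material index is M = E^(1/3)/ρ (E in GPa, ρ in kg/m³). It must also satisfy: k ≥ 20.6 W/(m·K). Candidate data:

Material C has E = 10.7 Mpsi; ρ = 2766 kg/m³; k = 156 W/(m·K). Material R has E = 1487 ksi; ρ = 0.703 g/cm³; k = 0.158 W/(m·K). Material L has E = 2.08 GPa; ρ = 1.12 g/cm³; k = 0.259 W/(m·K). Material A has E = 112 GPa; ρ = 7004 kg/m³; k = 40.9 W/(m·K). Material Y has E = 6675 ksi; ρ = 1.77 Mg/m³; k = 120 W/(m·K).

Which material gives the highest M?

Screen on constraints: k ≥ 20.6 W/(m·K). Survivors: material C, material A, material Y.
In SI units:
  material C: E = 73.77 GPa, ρ = 2766 kg/m³
  material A: E = 112.0 GPa, ρ = 7004 kg/m³
  material Y: E = 46.02 GPa, ρ = 1770 kg/m³
  material Y: M = 2.02×10⁻³
  material C: M = 1.52×10⁻³
  material A: M = 0.688×10⁻³
Highest index: material Y.

material Y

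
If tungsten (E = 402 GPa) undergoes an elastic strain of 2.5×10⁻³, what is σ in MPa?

σ = E·ε = 402000 MPa × 2.5×10⁻³ = 1000 MPa.

1000 MPa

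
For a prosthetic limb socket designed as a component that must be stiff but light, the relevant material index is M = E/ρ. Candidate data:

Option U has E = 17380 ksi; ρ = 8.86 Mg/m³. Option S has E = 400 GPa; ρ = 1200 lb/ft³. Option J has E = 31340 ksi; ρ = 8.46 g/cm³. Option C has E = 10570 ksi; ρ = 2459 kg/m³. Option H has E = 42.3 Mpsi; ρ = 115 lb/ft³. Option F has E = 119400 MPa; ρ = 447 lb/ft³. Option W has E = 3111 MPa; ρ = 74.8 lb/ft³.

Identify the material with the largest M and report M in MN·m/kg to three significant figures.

Normalizing units and computing the index:
  option U: E = 119.8 GPa, ρ = 8860 kg/m³
  option S: E = 400.0 GPa, ρ = 19220 kg/m³
  option J: E = 216.1 GPa, ρ = 8460 kg/m³
  option C: E = 72.88 GPa, ρ = 2459 kg/m³
  option H: E = 291.6 GPa, ρ = 1842 kg/m³
  option F: E = 119.4 GPa, ρ = 7160 kg/m³
  option W: E = 3.111 GPa, ρ = 1198 kg/m³
  option H: M = 158 MN·m/kg
  option C: M = 29.6 MN·m/kg
  option J: M = 25.5 MN·m/kg
  option S: M = 20.8 MN·m/kg
  option F: M = 16.7 MN·m/kg
  option U: M = 13.5 MN·m/kg
  option W: M = 2.60 MN·m/kg
Option H ranks first.

option H, M = 158 MN·m/kg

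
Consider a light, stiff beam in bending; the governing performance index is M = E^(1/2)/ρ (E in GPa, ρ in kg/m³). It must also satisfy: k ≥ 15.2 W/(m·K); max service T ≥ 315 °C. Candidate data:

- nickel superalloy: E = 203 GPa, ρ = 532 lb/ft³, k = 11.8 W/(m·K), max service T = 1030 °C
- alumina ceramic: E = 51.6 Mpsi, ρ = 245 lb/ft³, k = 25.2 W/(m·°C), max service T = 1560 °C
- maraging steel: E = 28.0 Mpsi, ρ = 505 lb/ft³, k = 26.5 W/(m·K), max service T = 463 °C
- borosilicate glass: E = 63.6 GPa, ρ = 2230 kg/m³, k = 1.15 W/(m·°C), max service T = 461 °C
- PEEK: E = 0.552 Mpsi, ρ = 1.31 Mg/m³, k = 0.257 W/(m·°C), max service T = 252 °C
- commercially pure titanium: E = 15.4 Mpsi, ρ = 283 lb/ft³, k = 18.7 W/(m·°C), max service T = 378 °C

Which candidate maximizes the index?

alumina ceramic

Screen on constraints: k ≥ 15.2 W/(m·K); max service T ≥ 315 °C. Survivors: alumina ceramic, maraging steel, commercially pure titanium.
In SI units:
  alumina ceramic: E = 355.8 GPa, ρ = 3925 kg/m³
  maraging steel: E = 193.1 GPa, ρ = 8089 kg/m³
  commercially pure titanium: E = 106.2 GPa, ρ = 4533 kg/m³
  alumina ceramic: M = 4.81×10⁻³
  commercially pure titanium: M = 2.27×10⁻³
  maraging steel: M = 1.72×10⁻³
Alumina ceramic ranks first.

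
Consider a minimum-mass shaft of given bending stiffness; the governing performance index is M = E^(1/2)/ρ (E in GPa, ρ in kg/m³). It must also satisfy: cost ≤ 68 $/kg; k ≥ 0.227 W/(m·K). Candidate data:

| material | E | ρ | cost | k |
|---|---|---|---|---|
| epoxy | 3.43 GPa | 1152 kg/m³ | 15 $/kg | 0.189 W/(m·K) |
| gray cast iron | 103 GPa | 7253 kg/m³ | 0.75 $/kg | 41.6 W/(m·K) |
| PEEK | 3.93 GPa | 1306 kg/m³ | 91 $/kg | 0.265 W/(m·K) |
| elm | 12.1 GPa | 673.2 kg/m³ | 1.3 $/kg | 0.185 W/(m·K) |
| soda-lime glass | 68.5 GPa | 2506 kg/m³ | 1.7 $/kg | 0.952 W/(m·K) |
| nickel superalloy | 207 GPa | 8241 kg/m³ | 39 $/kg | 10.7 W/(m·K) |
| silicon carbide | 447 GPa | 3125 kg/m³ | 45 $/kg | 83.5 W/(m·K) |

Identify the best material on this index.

silicon carbide

Screen on constraints: cost ≤ 68 $/kg; k ≥ 0.227 W/(m·K). Survivors: gray cast iron, soda-lime glass, nickel superalloy, silicon carbide.
Computing M directly (units already consistent):
  silicon carbide: M = 6.77×10⁻³
  soda-lime glass: M = 3.30×10⁻³
  nickel superalloy: M = 1.75×10⁻³
  gray cast iron: M = 1.40×10⁻³
Silicon carbide has the largest M.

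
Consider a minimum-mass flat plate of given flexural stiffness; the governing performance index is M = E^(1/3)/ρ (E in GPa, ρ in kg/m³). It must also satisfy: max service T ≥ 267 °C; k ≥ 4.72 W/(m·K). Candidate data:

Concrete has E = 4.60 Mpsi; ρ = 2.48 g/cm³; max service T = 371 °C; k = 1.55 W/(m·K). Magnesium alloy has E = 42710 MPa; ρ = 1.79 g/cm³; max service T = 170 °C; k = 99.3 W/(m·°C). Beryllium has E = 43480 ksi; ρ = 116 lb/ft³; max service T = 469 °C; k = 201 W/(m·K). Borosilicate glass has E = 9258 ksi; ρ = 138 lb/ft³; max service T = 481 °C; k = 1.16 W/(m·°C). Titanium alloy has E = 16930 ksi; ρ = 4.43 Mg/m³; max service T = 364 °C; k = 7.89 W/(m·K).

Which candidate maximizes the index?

beryllium

Screen on constraints: max service T ≥ 267 °C; k ≥ 4.72 W/(m·K). Survivors: beryllium, titanium alloy.
Putting every candidate on a common basis:
  beryllium: E = 299.8 GPa, ρ = 1858 kg/m³
  titanium alloy: E = 116.7 GPa, ρ = 4430 kg/m³
  beryllium: M = 3.60×10⁻³
  titanium alloy: M = 1.10×10⁻³
The maximum is for beryllium.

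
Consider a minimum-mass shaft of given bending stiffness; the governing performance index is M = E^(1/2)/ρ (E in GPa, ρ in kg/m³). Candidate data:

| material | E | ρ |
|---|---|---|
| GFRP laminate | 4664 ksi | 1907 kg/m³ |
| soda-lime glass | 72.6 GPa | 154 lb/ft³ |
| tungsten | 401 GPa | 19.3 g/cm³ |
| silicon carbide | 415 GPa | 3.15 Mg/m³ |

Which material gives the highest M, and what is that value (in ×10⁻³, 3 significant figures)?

silicon carbide, M = 6.47×10⁻³

Normalizing units and computing the index:
  GFRP laminate: E = 32.16 GPa, ρ = 1907 kg/m³
  soda-lime glass: E = 72.60 GPa, ρ = 2467 kg/m³
  tungsten: E = 401.0 GPa, ρ = 19300 kg/m³
  silicon carbide: E = 415.0 GPa, ρ = 3150 kg/m³
  silicon carbide: M = 6.47×10⁻³
  soda-lime glass: M = 3.45×10⁻³
  GFRP laminate: M = 2.97×10⁻³
  tungsten: M = 1.04×10⁻³
The maximum is for silicon carbide.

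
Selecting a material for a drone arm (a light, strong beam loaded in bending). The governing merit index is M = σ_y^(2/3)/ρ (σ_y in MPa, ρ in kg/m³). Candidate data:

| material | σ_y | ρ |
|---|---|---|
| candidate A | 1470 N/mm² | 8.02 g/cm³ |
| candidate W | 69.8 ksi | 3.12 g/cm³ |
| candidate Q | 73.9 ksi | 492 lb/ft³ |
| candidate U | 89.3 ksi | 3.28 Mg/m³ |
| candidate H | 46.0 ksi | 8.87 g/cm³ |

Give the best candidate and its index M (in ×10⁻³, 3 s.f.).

After converting to SI:
  candidate A: σ_y = 1470 MPa, ρ = 8020 kg/m³
  candidate W: σ_y = 481.3 MPa, ρ = 3120 kg/m³
  candidate Q: σ_y = 509.5 MPa, ρ = 7881 kg/m³
  candidate U: σ_y = 615.7 MPa, ρ = 3280 kg/m³
  candidate H: σ_y = 317.2 MPa, ρ = 8870 kg/m³
  candidate U: M = 22.1×10⁻³
  candidate W: M = 19.7×10⁻³
  candidate A: M = 16.1×10⁻³
  candidate Q: M = 8.09×10⁻³
  candidate H: M = 5.24×10⁻³
The maximum is for candidate U.

candidate U, M = 22.1×10⁻³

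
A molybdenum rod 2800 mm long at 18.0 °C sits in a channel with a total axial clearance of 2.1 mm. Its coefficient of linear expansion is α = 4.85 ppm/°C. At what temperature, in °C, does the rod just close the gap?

α·L₀·ΔT = 2.1 mm ⇒ ΔT = 2.1 / (4.85×10⁻⁶ × 2800.0) = 154.6 K.
T = 18.0 + 154.6 = 172.6 °C.

173 °C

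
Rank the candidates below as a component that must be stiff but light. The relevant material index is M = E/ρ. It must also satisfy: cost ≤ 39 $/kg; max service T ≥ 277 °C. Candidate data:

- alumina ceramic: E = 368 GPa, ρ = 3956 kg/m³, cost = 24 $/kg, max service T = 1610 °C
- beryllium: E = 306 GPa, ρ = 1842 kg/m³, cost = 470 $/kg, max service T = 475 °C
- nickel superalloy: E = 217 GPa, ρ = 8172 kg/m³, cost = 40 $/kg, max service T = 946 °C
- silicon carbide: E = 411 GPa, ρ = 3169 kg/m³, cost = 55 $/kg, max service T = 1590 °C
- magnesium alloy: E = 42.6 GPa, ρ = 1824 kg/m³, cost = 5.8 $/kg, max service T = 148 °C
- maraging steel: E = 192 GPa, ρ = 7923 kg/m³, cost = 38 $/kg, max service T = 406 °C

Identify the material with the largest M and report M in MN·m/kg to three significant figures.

Screen on constraints: cost ≤ 39 $/kg; max service T ≥ 277 °C. Survivors: alumina ceramic, maraging steel.
Evaluate M for each candidate:
  alumina ceramic: M = 93.0 MN·m/kg
  maraging steel: M = 24.2 MN·m/kg
Highest index: alumina ceramic.

alumina ceramic, M = 93.0 MN·m/kg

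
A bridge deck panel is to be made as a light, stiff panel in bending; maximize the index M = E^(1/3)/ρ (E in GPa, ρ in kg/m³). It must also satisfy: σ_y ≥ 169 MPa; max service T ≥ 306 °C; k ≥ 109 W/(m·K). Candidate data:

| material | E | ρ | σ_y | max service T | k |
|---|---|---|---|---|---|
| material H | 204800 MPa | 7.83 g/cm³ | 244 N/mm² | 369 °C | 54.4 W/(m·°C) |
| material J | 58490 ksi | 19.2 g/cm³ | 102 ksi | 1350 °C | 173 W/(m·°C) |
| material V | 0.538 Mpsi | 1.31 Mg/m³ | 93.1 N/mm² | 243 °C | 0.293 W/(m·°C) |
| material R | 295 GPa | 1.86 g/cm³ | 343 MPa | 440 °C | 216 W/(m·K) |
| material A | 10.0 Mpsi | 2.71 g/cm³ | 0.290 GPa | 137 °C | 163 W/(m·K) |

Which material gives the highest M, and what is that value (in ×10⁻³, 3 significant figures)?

Screen on constraints: σ_y ≥ 169 MPa; max service T ≥ 306 °C; k ≥ 109 W/(m·K). Survivors: material J, material R.
Normalizing units and computing the index:
  material J: E = 403.3 GPa, ρ = 19200 kg/m³
  material R: E = 295.0 GPa, ρ = 1860 kg/m³
  material R: M = 3.58×10⁻³
  material J: M = 0.385×10⁻³
Material R ranks first.

material R, M = 3.58×10⁻³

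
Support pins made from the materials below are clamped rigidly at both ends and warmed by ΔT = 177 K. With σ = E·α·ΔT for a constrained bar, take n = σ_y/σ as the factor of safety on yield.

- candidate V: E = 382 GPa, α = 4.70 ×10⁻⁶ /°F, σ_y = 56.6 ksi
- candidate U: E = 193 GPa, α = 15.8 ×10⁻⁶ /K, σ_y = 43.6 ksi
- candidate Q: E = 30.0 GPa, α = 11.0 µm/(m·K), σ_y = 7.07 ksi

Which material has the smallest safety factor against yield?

With everything in SI (GPa, ×10⁻⁶/K, MPa):
  candidate V: E = 382.0, α = 8.46, σ_y = 390.2 → σ = 572 MPa, n = 0.682
  candidate U: E = 193.0, α = 15.8, σ_y = 300.6 → σ = 540 MPa, n = 0.557
  candidate Q: E = 30.00, α = 11.0, σ_y = 48.75 → σ = 58.4 MPa, n = 0.835
Candidate U has the lowest safety factor, n = 0.557.

candidate U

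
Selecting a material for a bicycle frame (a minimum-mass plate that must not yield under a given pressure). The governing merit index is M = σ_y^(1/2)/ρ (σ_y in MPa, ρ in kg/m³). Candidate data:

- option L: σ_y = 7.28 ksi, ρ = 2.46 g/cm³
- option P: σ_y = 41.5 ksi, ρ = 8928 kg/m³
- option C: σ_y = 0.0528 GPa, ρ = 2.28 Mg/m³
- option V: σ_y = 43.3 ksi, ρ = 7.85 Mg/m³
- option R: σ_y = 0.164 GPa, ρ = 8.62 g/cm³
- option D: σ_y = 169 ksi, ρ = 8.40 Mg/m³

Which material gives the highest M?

Convert each candidate to consistent units, then evaluate M:
  option L: σ_y = 50.19 MPa, ρ = 2460 kg/m³
  option P: σ_y = 286.1 MPa, ρ = 8928 kg/m³
  option C: σ_y = 52.80 MPa, ρ = 2280 kg/m³
  option V: σ_y = 298.5 MPa, ρ = 7850 kg/m³
  option R: σ_y = 164.0 MPa, ρ = 8620 kg/m³
  option D: σ_y = 1165 MPa, ρ = 8400 kg/m³
  option D: M = 4.06×10⁻³
  option C: M = 3.19×10⁻³
  option L: M = 2.88×10⁻³
  option V: M = 2.20×10⁻³
  option P: M = 1.89×10⁻³
  option R: M = 1.49×10⁻³
Option D has the largest M.

option D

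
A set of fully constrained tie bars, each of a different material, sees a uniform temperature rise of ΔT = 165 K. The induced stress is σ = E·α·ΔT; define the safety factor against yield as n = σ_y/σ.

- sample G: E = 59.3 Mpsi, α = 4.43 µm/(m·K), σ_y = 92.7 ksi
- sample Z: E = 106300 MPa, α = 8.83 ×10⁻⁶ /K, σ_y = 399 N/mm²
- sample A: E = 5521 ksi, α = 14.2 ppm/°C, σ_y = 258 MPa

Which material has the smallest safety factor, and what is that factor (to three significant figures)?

Converting E to GPa, α to ×10⁻⁶/K, σ_y to MPa, then σ and n for each:
  sample G: E = 408.9, α = 4.43, σ_y = 639.1 → σ = 299 MPa, n = 2.14
  sample Z: E = 106.3, α = 8.83, σ_y = 399.0 → σ = 155 MPa, n = 2.58
  sample A: E = 38.07, α = 14.2, σ_y = 258.0 → σ = 89.2 MPa, n = 2.89
Sample G has the lowest safety factor, n = 2.14.

sample G, n = 2.14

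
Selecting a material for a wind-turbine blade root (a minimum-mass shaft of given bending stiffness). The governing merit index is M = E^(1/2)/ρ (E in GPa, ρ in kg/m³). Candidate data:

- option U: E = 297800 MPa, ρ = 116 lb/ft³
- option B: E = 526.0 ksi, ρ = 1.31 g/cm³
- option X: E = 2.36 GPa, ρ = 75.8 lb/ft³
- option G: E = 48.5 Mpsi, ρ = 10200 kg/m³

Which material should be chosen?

option U

Convert each candidate to consistent units, then evaluate M:
  option U: E = 297.8 GPa, ρ = 1858 kg/m³
  option B: E = 3.627 GPa, ρ = 1310 kg/m³
  option X: E = 2.360 GPa, ρ = 1214 kg/m³
  option G: E = 334.4 GPa, ρ = 10200 kg/m³
  option U: M = 9.29×10⁻³
  option G: M = 1.79×10⁻³
  option B: M = 1.45×10⁻³
  option X: M = 1.27×10⁻³
Option U ranks first.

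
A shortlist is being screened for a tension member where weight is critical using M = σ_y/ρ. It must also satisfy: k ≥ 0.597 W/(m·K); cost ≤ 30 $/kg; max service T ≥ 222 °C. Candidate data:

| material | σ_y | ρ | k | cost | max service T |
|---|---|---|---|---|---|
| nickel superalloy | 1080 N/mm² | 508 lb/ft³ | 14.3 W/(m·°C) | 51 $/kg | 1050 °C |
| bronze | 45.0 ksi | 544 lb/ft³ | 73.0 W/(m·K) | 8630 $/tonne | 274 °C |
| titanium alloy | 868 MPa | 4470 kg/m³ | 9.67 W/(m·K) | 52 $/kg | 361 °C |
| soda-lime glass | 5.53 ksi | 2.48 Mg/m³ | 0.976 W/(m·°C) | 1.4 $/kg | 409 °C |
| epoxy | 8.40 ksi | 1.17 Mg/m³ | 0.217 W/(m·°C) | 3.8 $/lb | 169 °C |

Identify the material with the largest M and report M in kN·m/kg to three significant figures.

bronze, M = 35.6 kN·m/kg

Screen on constraints: k ≥ 0.597 W/(m·K); cost ≤ 30 $/kg; max service T ≥ 222 °C. Survivors: bronze, soda-lime glass.
Putting every candidate on a common basis:
  bronze: σ_y = 310.3 MPa, ρ = 8714 kg/m³
  soda-lime glass: σ_y = 38.13 MPa, ρ = 2480 kg/m³
  bronze: M = 35.6 kN·m/kg
  soda-lime glass: M = 15.4 kN·m/kg
Bronze ranks first.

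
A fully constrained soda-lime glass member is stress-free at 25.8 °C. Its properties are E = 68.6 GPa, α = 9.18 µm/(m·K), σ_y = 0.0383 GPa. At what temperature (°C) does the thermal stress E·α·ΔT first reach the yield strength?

σ_y = 0.0383 GPa = 38.30 MPa.
E·α·ΔT = 38.30 MPa ⇒ ΔT = 38.30 / (68.60×10³ × 9.18×10⁻⁶) = 60.82 K.
T = 25.8 + 60.82 = 86.62 °C.

86.6 °C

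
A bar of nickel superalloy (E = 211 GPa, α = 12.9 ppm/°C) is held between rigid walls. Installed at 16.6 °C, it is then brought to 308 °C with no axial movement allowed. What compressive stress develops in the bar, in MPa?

793 MPa

ΔT = 291.4 K. Constrained thermal stress σ = E·α·ΔT = 211.0×10³ MPa × 12.9×10⁻⁶ × 291.4 = 793 MPa (compressive).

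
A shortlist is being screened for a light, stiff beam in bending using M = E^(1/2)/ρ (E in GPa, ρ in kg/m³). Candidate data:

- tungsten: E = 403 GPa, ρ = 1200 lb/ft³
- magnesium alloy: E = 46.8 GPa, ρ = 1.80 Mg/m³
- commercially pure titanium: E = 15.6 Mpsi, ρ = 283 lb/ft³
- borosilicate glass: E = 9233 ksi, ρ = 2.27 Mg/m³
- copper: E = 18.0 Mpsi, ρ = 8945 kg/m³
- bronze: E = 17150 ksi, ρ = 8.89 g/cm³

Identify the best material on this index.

Normalizing units and computing the index:
  tungsten: E = 403.0 GPa, ρ = 19220 kg/m³
  magnesium alloy: E = 46.80 GPa, ρ = 1800 kg/m³
  commercially pure titanium: E = 107.6 GPa, ρ = 4533 kg/m³
  borosilicate glass: E = 63.66 GPa, ρ = 2270 kg/m³
  copper: E = 124.1 GPa, ρ = 8945 kg/m³
  bronze: E = 118.2 GPa, ρ = 8890 kg/m³
  magnesium alloy: M = 3.80×10⁻³
  borosilicate glass: M = 3.51×10⁻³
  commercially pure titanium: M = 2.29×10⁻³
  copper: M = 1.25×10⁻³
  bronze: M = 1.22×10⁻³
  tungsten: M = 1.04×10⁻³
The maximum is for magnesium alloy.

magnesium alloy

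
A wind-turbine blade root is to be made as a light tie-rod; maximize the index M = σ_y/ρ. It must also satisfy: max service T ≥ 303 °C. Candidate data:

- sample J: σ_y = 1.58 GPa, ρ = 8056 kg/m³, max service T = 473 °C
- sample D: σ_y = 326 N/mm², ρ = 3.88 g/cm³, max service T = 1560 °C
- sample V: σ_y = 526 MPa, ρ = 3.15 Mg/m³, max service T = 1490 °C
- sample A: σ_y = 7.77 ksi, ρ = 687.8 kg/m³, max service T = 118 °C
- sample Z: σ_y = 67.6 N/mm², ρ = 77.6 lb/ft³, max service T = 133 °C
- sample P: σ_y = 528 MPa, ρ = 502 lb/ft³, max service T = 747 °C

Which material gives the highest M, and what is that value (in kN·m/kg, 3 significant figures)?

Screen on constraints: max service T ≥ 303 °C. Survivors: sample J, sample D, sample V, sample P.
Convert each candidate to consistent units, then evaluate M:
  sample J: σ_y = 1580 MPa, ρ = 8056 kg/m³
  sample D: σ_y = 326.0 MPa, ρ = 3880 kg/m³
  sample V: σ_y = 526.0 MPa, ρ = 3150 kg/m³
  sample P: σ_y = 528.0 MPa, ρ = 8041 kg/m³
  sample J: M = 196 kN·m/kg
  sample V: M = 167 kN·m/kg
  sample D: M = 84.0 kN·m/kg
  sample P: M = 65.7 kN·m/kg
Highest index: sample J.

sample J, M = 196 kN·m/kg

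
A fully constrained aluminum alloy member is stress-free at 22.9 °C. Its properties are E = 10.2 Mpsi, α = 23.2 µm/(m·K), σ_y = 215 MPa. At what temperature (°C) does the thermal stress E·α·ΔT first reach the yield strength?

155 °C

E = 10.2 Mpsi = 70.33 GPa.
E·α·ΔT = 215.0 MPa ⇒ ΔT = 215.0 / (70.33×10³ × 23.2×10⁻⁶) = 131.8 K.
T = 22.9 + 131.8 = 154.7 °C.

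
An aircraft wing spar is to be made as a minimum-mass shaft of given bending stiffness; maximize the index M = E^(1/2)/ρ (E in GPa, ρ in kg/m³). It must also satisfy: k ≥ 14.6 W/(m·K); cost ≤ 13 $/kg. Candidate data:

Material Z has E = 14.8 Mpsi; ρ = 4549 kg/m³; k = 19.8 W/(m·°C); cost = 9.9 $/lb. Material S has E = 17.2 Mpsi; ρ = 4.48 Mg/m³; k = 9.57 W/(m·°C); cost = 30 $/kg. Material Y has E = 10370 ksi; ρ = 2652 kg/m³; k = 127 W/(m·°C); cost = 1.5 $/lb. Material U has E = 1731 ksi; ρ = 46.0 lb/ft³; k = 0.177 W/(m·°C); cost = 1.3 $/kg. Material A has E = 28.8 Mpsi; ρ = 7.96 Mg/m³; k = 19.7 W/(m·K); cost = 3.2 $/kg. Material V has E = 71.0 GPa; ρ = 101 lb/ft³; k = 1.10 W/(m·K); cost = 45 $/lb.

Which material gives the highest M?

Screen on constraints: k ≥ 14.6 W/(m·K); cost ≤ 13 $/kg. Survivors: material Y, material A.
Putting every candidate on a common basis:
  material Y: E = 71.50 GPa, ρ = 2652 kg/m³
  material A: E = 198.6 GPa, ρ = 7960 kg/m³
  material Y: M = 3.19×10⁻³
  material A: M = 1.77×10⁻³
Highest index: material Y.

material Y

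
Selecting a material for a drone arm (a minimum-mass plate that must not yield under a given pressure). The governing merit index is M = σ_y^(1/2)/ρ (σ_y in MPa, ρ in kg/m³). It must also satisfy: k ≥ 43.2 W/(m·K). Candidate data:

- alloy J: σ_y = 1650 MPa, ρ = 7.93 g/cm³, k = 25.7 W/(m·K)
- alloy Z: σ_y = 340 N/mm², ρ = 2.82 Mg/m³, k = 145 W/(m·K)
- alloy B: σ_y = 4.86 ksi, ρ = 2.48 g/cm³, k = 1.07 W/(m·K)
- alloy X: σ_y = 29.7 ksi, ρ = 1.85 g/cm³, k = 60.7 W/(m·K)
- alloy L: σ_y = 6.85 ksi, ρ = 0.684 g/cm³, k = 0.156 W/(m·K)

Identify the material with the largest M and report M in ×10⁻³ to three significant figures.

alloy X, M = 7.74×10⁻³

Screen on constraints: k ≥ 43.2 W/(m·K). Survivors: alloy Z, alloy X.
After converting to SI:
  alloy Z: σ_y = 340.0 MPa, ρ = 2820 kg/m³
  alloy X: σ_y = 204.8 MPa, ρ = 1850 kg/m³
  alloy X: M = 7.74×10⁻³
  alloy Z: M = 6.54×10⁻³
Alloy X ranks first.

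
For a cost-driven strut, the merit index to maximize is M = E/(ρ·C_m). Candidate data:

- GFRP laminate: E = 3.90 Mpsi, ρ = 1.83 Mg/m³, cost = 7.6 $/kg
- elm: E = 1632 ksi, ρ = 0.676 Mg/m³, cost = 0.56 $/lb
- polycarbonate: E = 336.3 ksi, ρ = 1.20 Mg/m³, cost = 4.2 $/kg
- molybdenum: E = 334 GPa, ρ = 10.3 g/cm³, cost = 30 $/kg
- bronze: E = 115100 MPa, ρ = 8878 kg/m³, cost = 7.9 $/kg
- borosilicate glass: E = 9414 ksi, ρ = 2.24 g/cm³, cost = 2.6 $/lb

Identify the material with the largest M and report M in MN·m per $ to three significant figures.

In SI units:
  GFRP laminate: E = 26.89 GPa, ρ = 1830 kg/m³, cost = 7.600 $/kg
  elm: E = 11.25 GPa, ρ = 676.0 kg/m³, cost = 1.235 $/kg
  polycarbonate: E = 2.319 GPa, ρ = 1200 kg/m³, cost = 4.200 $/kg
  molybdenum: E = 334.0 GPa, ρ = 10300 kg/m³, cost = 30.00 $/kg
  bronze: E = 115.1 GPa, ρ = 8878 kg/m³, cost = 7.900 $/kg
  borosilicate glass: E = 64.91 GPa, ρ = 2240 kg/m³, cost = 5.732 $/kg
  elm: M = 13.5 MN·m per $
  borosilicate glass: M = 5.06 MN·m per $
  GFRP laminate: M = 1.93 MN·m per $
  bronze: M = 1.64 MN·m per $
  molybdenum: M = 1.08 MN·m per $
  polycarbonate: M = 0.460 MN·m per $
The maximum is for elm.

elm, M = 13.5 MN·m per $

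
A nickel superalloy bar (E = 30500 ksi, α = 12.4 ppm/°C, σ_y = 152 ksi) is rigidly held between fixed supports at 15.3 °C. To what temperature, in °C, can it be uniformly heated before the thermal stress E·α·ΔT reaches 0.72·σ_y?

305 °C

E = 30500 ksi = 210.3 GPa.
σ_y = 152 ksi = 1048 MPa.
E·α·ΔT = 754.6 MPa ⇒ ΔT = 754.6 / (210.3×10³ × 12.4×10⁻⁶) = 289.4 K.
T = 15.3 + 289.4 = 304.7 °C.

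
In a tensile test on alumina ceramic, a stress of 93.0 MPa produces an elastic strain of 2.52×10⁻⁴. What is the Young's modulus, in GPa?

369 GPa

E = σ/ε = 93.0 MPa / 2.52×10⁻⁴ = 369000 MPa = 369 GPa.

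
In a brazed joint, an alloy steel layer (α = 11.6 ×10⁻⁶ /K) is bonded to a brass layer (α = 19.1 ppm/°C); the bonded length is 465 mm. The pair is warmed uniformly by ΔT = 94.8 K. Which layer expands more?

α(alloy steel) = 11.6×10⁻⁶/K vs α(brass) = 19.1×10⁻⁶/K.
Higher α expands more for the same ΔT: brass.

brass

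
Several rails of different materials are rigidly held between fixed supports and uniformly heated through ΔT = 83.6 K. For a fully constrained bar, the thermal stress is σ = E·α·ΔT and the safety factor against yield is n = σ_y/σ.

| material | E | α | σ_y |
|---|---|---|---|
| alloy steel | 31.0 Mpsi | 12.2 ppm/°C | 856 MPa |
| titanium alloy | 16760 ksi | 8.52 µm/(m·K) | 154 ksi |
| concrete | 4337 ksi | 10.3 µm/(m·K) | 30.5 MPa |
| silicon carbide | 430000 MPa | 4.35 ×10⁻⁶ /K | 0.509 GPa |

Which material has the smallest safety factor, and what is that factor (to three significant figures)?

Converting E to GPa, α to ×10⁻⁶/K, σ_y to MPa, then σ and n for each:
  alloy steel: E = 213.7, α = 12.2, σ_y = 856.0 → σ = 218 MPa, n = 3.93
  titanium alloy: E = 115.6, α = 8.52, σ_y = 1062 → σ = 82.3 MPa, n = 12.9
  concrete: E = 29.90, α = 10.3, σ_y = 30.50 → σ = 25.7 MPa, n = 1.18
  silicon carbide: E = 430.0, α = 4.35, σ_y = 509.0 → σ = 156 MPa, n = 3.26
Concrete has the lowest safety factor, n = 1.18.

concrete, n = 1.18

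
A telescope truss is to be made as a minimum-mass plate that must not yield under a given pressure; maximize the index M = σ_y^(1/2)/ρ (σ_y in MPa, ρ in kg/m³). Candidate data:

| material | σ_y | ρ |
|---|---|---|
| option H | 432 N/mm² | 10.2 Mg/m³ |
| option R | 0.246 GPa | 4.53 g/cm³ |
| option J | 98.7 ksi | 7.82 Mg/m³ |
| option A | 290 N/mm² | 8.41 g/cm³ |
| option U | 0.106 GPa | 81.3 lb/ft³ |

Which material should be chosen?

Putting every candidate on a common basis:
  option H: σ_y = 432.0 MPa, ρ = 10200 kg/m³
  option R: σ_y = 246.0 MPa, ρ = 4530 kg/m³
  option J: σ_y = 680.5 MPa, ρ = 7820 kg/m³
  option A: σ_y = 290.0 MPa, ρ = 8410 kg/m³
  option U: σ_y = 106.0 MPa, ρ = 1302 kg/m³
  option U: M = 7.91×10⁻³
  option R: M = 3.46×10⁻³
  option J: M = 3.34×10⁻³
  option H: M = 2.04×10⁻³
  option A: M = 2.02×10⁻³
Option U has the largest M.

option U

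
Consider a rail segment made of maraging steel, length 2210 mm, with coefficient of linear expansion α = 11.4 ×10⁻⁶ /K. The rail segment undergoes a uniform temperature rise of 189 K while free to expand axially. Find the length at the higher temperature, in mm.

2214.8 mm

ΔL = α·L₀·ΔT = 11.4×10⁻⁶ × 2210 mm × 189.0 K = 4.76 mm.
L = L₀ + ΔL = 2210 + 4.76 = 2214.8 mm.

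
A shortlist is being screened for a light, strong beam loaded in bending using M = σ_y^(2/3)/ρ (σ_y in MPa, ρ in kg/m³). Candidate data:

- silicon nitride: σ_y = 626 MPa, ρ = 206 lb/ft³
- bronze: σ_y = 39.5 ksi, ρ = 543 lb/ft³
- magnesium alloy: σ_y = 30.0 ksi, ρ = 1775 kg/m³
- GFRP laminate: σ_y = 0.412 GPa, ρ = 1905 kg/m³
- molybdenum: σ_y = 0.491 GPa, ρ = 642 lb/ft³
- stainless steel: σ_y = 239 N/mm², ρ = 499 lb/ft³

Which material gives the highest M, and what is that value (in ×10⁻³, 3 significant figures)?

Normalizing units and computing the index:
  silicon nitride: σ_y = 626.0 MPa, ρ = 3300 kg/m³
  bronze: σ_y = 272.3 MPa, ρ = 8698 kg/m³
  magnesium alloy: σ_y = 206.8 MPa, ρ = 1775 kg/m³
  GFRP laminate: σ_y = 412.0 MPa, ρ = 1905 kg/m³
  molybdenum: σ_y = 491.0 MPa, ρ = 10280 kg/m³
  stainless steel: σ_y = 239.0 MPa, ρ = 7993 kg/m³
  GFRP laminate: M = 29.1×10⁻³
  silicon nitride: M = 22.2×10⁻³
  magnesium alloy: M = 19.7×10⁻³
  molybdenum: M = 6.05×10⁻³
  bronze: M = 4.83×10⁻³
  stainless steel: M = 4.82×10⁻³
The maximum is for GFRP laminate.

GFRP laminate, M = 29.1×10⁻³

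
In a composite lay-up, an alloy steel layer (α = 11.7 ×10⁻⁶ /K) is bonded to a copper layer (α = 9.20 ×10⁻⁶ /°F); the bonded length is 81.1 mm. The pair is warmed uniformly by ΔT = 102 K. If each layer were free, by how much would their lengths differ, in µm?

copper: α = 9.20×10⁻⁶/°F × 9/5 = 16.6×10⁻⁶/K.
Δα = |11.7 − 16.6|×10⁻⁶/K = 4.86×10⁻⁶/K.
ΔL_mismatch = Δα·L·ΔT = 4.86×10⁻⁶ × 81.1 mm × 102.0 K = 40.2 µm.

40.2 µm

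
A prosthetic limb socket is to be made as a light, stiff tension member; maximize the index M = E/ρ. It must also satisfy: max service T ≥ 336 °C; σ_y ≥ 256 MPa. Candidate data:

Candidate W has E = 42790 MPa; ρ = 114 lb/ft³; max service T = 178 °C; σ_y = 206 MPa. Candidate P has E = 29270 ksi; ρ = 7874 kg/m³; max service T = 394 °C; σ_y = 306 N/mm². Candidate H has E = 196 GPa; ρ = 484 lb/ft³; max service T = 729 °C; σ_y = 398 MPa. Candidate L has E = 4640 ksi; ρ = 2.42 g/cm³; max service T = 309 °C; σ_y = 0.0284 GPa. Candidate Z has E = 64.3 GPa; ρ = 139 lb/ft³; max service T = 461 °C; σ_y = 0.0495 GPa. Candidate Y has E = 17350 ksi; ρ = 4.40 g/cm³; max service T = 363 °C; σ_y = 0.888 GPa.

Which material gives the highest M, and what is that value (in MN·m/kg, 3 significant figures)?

Screen on constraints: max service T ≥ 336 °C; σ_y ≥ 256 MPa. Survivors: candidate P, candidate H, candidate Y.
Normalizing units and computing the index:
  candidate P: E = 201.8 GPa, ρ = 7874 kg/m³
  candidate H: E = 196.0 GPa, ρ = 7753 kg/m³
  candidate Y: E = 119.6 GPa, ρ = 4400 kg/m³
  candidate Y: M = 27.2 MN·m/kg
  candidate P: M = 25.6 MN·m/kg
  candidate H: M = 25.3 MN·m/kg
Candidate Y has the largest M.

candidate Y, M = 27.2 MN·m/kg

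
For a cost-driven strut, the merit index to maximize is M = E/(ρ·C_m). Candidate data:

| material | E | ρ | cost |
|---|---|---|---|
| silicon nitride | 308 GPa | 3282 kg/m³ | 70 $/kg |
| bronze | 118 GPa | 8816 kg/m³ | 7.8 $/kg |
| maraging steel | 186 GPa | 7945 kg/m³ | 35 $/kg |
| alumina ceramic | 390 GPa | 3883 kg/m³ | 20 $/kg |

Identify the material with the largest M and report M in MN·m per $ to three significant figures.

Evaluate M for each candidate:
  alumina ceramic: M = 5.02 MN·m per $
  bronze: M = 1.72 MN·m per $
  silicon nitride: M = 1.34 MN·m per $
  maraging steel: M = 0.669 MN·m per $
The maximum is for alumina ceramic.

alumina ceramic, M = 5.02 MN·m per $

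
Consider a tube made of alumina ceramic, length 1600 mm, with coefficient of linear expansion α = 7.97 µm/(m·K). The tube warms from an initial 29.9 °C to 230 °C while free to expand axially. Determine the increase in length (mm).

2.55 mm

ΔT = 230 − 29.9 = 200.1 K.
ΔL = α·L₀·ΔT = 7.97×10⁻⁶ × 1600 mm × 200.1 K = 2.55 mm.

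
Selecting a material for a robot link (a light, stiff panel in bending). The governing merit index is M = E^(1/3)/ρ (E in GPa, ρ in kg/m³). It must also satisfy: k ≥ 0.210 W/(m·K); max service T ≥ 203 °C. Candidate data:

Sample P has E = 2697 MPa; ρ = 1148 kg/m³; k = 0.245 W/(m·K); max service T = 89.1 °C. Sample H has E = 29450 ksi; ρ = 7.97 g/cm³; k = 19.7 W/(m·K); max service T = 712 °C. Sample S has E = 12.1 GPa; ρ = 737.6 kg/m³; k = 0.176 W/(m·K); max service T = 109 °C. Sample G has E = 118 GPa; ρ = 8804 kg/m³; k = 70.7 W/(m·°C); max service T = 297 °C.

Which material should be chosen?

Screen on constraints: k ≥ 0.210 W/(m·K); max service T ≥ 203 °C. Survivors: sample H, sample G.
Normalizing units and computing the index:
  sample H: E = 203.1 GPa, ρ = 7970 kg/m³
  sample G: E = 118.0 GPa, ρ = 8804 kg/m³
  sample H: M = 0.737×10⁻³
  sample G: M = 0.557×10⁻³
Sample H ranks first.

sample H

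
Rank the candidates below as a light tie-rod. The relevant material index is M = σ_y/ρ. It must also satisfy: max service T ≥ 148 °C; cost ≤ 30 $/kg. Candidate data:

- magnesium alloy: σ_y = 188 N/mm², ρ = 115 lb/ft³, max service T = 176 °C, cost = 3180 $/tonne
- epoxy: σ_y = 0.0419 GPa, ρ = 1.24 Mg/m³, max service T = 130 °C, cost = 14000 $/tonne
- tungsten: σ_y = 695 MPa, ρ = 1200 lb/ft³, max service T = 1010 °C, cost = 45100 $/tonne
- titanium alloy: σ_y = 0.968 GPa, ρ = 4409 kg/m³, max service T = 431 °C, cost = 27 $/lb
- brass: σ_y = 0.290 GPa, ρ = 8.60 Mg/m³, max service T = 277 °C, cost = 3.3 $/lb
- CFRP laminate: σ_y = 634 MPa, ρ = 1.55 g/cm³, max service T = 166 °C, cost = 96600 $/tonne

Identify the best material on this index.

magnesium alloy

Screen on constraints: max service T ≥ 148 °C; cost ≤ 30 $/kg. Survivors: magnesium alloy, brass.
Putting every candidate on a common basis:
  magnesium alloy: σ_y = 188.0 MPa, ρ = 1842 kg/m³
  brass: σ_y = 290.0 MPa, ρ = 8600 kg/m³
  magnesium alloy: M = 102 kN·m/kg
  brass: M = 33.7 kN·m/kg
Magnesium alloy has the largest M.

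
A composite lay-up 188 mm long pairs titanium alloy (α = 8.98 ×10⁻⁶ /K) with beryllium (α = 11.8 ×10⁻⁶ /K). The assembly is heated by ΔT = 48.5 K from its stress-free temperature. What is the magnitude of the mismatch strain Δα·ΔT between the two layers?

1.37×10⁻⁴

Δα = |8.98 − 11.8|×10⁻⁶/K = 2.82×10⁻⁶/K.
Mismatch strain = Δα·ΔT = 2.82×10⁻⁶ × 48.5 = 1.37×10⁻⁴.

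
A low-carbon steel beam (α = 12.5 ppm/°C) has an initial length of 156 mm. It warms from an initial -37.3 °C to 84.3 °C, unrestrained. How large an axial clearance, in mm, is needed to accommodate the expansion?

ΔT = 84.3 − (-37.3) = 121.6 K.
ΔL = α·L₀·ΔT = 12.5×10⁻⁶ × 156 mm × 121.6 K = 0.237 mm.

0.237 mm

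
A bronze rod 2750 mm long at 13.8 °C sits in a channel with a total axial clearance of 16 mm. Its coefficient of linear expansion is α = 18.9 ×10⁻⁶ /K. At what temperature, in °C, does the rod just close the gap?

322 °C

α·L₀·ΔT = 16.0 mm ⇒ ΔT = 16.0 / (18.9×10⁻⁶ × 2750.0) = 307.8 K.
T = 13.8 + 307.8 = 321.6 °C.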